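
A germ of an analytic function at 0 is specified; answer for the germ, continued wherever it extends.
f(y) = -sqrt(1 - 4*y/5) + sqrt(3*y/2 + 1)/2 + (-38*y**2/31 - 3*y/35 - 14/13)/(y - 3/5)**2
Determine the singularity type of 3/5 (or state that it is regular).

The denominator factor y - 3/5 vanishes at 3/5 and appears to the power 2; the numerator there equals -110699/70525, nonzero, and no other factor vanishes.
The branch terms are analytic at this point.
Hence a pole whose order is the multiplicity, 2.

The point is a pole of order 2.


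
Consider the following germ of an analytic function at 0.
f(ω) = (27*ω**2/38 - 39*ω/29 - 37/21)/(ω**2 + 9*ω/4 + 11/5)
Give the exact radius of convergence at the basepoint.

The radius of convergence is (1/5)*sqrt(55).

Denominator factor (ω**2 + 9*ω/4 + 11/5): discriminant -299/80, complex-conjugate roots (-9/8) + ((1/40)*sqrt(1495))*i and (-9/8) - ((1/40)*sqrt(1495))*i; poles of order 1, moduli (1/5)*sqrt(55) and (1/5)*sqrt(55).
The radius of convergence is the smallest modulus among the singular points: (1/5)*sqrt(55).


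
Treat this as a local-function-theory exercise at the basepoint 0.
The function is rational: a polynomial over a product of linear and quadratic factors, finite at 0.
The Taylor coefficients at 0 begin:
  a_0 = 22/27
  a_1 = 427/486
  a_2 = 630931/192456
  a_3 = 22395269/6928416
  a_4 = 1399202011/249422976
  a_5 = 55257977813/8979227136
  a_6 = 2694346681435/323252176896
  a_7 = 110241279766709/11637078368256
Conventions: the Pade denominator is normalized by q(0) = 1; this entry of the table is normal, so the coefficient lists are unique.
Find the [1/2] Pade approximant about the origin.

Taylor coefficients needed (read off): a_0 = 22/27, a_1 = 427/486, a_2 = 630931/192456, a_3 = 22395269/6928416.
Write the denominator as Q(ρ) = 1 + q1*ρ + q2*ρ^2. Requiring Q*f - P = O(ρ^4) with deg P <= 1 kills the coefficients of ρ^2..ρ^3 in Q*f:
  ρ^2: a_2 + q1*a_1 + q2*a_0 = 0, i.e. 630931/192456 + (427/486)*q1 + (22/27)*q2 = 0.
  ρ^3: a_3 + q1*a_2 + q2*a_1 = 0, i.e. 22395269/6928416 + (630931/192456)*q1 + (427/486)*q2 = 0.
Solving this linear system: q1 = 3843263/29607732, q2 = -1162235509/279158616.
The numerator is Q*f truncated at degree 1: P0 = a_0 = 22/27; P1 = a_1 + q1*a_0 = 1987154/2018709.

The Pade approximant has numerator coefficients [22/27, 1987154/2018709]; denominator coefficients [1, 3843263/29607732, -1162235509/279158616].


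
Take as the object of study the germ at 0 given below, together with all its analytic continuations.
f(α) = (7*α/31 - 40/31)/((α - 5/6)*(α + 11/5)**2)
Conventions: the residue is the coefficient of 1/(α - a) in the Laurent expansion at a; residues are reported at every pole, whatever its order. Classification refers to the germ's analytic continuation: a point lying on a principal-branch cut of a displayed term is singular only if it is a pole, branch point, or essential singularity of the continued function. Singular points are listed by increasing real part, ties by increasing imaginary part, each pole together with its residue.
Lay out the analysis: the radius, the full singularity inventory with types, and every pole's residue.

Denominator factor (α + 11/5)^2: pole of order 2 at -11/5, modulus 11/5.
Denominator factor (α - 5/6): pole of order 1 at 5/6, modulus 5/6.
The radius of convergence is the smallest modulus among the singular points: 5/6.
At the order-2 pole -11/5 set g(α) = (α - (-11/5))^2*f(α) = (7*α/31 - 40/31)/(α - 5/6).
Order-2 pole: residue = g'(a); g'(-11/5) = 30750/256711, so the residue is 30750/256711.
At the order-1 pole 5/6 set g(α) = (α - (5/6))*f(α) = (7*α/31 - 40/31)/(α + 11/5)**2.
Simple pole: residue = g(a) at a = 5/6, which is -30750/256711.
List the singular points by increasing real part (a conjugate pair: the negative imaginary part first).

Radius of convergence at 0: 5/6.
At -11/5: a pole of order 2; residue 30750/256711.
At 5/6: a pole of order 1; residue -30750/256711.


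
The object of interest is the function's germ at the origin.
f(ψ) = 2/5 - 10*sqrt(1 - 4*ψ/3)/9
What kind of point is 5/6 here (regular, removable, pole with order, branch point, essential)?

There is no denominator, hence no pole anywhere.
Branch term sqrt(1 - ψ/(3/4)): argument at 5/6 is -1/9, nonzero, so 5/6 is not its branch point (a point on a principal cut is still regular for the continued germ).
So the germ continues analytically to 5/6.

The point is a regular point.


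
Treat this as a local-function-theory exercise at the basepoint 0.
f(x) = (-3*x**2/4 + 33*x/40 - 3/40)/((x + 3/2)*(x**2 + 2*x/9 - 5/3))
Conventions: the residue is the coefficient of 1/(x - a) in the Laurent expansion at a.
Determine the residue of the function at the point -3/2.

The residue is -12.

At the order-1 pole -3/2 set g(x) = (x - (-3/2))*f(x) = (-3*x**2/4 + 33*x/40 - 3/40)/(x**2 + 2*x/9 - 5/3).
Simple pole: residue = g(a) at a = -3/2, which is -12.


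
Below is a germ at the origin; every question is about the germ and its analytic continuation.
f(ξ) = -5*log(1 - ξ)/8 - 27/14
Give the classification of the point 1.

The point is a logarithmic branch point.

The term (-5/8)*log(1 - ξ/(1)) has argument 1 - 1/(1) = 0 at 1: a logarithmic (infinitely-sheeted) branch point; the remaining terms are analytic or single-valued there.


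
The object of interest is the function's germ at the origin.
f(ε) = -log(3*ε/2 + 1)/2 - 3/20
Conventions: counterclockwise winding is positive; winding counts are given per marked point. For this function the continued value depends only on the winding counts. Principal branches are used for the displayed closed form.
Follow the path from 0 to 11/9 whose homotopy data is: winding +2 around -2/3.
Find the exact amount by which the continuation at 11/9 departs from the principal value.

The rational part is single-valued and drops out of the difference; each branch term changes only by its own monodromy.
(-1/2)*log(1 - ε/(-2/3)): each positive loop around -2/3 adds 2*pi*i to the log, so winding +2 contributes (-1/2)*(2)*2*pi*i = -(2)*pi*i.
Summing the contributions at ε = 11/9 gives -(2)*pi*i.

Continued minus principal equals -(2)*pi*i.


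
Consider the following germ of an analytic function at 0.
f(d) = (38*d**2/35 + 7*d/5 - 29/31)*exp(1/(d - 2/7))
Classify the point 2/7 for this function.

The point is an essential singularity.

The exponent 1/(d - (2/7)) has a pole at 2/7, so exp(1/(d - (2/7))) takes every nonzero value near it: an essential singularity (not a pole of any order).


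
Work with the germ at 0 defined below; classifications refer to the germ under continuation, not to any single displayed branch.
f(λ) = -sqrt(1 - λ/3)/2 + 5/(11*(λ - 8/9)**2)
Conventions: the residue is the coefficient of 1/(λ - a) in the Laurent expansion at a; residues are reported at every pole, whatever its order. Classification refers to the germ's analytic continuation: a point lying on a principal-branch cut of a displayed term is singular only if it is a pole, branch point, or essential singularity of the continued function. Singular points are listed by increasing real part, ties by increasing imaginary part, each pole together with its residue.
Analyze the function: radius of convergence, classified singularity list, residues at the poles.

Denominator factor (λ - 8/9)^2: pole of order 2 at 8/9, modulus 8/9.
Branch term (-1/2)*sqrt(1 - λ/(3)): its argument vanishes at λ = 3, a square-root branch point, modulus 3.
The radius of convergence is the smallest modulus among the singular points: 8/9.
The branch term is analytic at 8/9 and contributes nothing to the residue; only the rational part matters.
At the order-2 pole 8/9 set g(λ) = (λ - (8/9))^2*(rational part) = 5/11.
Order-2 pole: residue = g'(a); g'(8/9) = 0, so the residue is 0.
List the singular points by increasing real part (a conjugate pair: the negative imaginary part first).

Radius of convergence at 0: 8/9.
At 8/9: a pole of order 2; residue 0.
At 3: an algebraic (square-root) branch point.


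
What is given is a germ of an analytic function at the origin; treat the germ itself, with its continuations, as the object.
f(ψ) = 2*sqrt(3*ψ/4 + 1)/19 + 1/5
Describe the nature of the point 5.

There is no denominator, hence no pole anywhere.
Branch term sqrt(1 - ψ/(-4/3)): argument at 5 is 19/4, nonzero, so 5 is not its branch point (a point on a principal cut is still regular for the continued germ).
So the germ continues analytically to 5.

The point is a regular point.


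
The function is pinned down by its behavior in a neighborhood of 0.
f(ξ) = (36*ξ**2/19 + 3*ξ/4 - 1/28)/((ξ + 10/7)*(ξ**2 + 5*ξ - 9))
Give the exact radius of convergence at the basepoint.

Denominator factor (ξ**2 + 5*ξ - 9): discriminant 61, real irrational roots -5/2 + (1/2)*sqrt(61) and -5/2 - (1/2)*sqrt(61); poles of order 1, moduli -5/2 + (1/2)*sqrt(61) and 5/2 + (1/2)*sqrt(61).
Denominator factor (ξ + 10/7): pole of order 1 at -10/7, modulus 10/7.
The radius of convergence is the smallest modulus among the singular points: -5/2 + (1/2)*sqrt(61).

The radius of convergence is -5/2 + (1/2)*sqrt(61).


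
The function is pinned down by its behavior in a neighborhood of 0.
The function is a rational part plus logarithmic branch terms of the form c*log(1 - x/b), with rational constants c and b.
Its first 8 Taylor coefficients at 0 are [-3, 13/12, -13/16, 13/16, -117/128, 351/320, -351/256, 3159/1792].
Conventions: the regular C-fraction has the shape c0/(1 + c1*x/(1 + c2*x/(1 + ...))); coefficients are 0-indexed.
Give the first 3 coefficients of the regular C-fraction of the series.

The regular C-fraction coefficients are [-3, 13/36, 7/18].

Taylor coefficients (read off): a_0 = -3, a_1 = 13/12, a_2 = -13/16.
c0 = a_0 = -3. Peel one level at a time: if S = 1 + c*x/S' with S'(0) = 1, then c is the x-coefficient of S and S' = c*x/(S - 1).
S_1 = c0/f = 1 + (13/36)*x + (-91/648)*x^2 + ...; c1 = 13/36.
S_2 = c1*x/(S_1 - 1) = 1 + (7/18)*x + ...; c2 = 7/18.


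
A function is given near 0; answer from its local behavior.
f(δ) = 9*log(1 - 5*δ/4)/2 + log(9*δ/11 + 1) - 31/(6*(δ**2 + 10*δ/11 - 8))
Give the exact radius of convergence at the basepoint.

Denominator factor (δ**2 + 10*δ/11 - 8): discriminant 3972/121, real irrational roots -5/11 + (1/11)*sqrt(993) and -5/11 - (1/11)*sqrt(993); poles of order 1, moduli -5/11 + (1/11)*sqrt(993) and 5/11 + (1/11)*sqrt(993).
Branch term (9/2)*log(1 - δ/(4/5)): its argument vanishes at δ = 4/5, a logarithmic branch point, modulus 4/5.
Branch term (1)*log(1 - δ/(-11/9)): its argument vanishes at δ = -11/9, a logarithmic branch point, modulus 11/9.
The radius of convergence is the smallest modulus among the singular points: 4/5.

The radius of convergence is 4/5.


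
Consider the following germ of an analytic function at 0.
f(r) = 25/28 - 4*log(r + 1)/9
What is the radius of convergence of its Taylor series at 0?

Branch term (-4/9)*log(1 - r/(-1)): its argument vanishes at r = -1, a logarithmic branch point, modulus 1.
The radius of convergence is the smallest modulus among the singular points: 1.

The radius of convergence is 1.


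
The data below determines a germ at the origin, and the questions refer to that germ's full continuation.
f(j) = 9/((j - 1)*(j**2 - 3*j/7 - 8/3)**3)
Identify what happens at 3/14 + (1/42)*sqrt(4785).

The point is a pole of order 3.

The denominator factor j**2 - 3*j/7 - 8/3 vanishes at 3/14 + (1/42)*sqrt(4785) and appears to the power 3; the numerator there equals 9, nonzero, and no other factor vanishes.
Hence a pole whose order is the multiplicity, 3.


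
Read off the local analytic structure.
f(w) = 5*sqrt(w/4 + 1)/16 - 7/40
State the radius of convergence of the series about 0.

Branch term (5/16)*sqrt(1 - w/(-4)): its argument vanishes at w = -4, a square-root branch point, modulus 4.
The radius of convergence is the smallest modulus among the singular points: 4.

The radius of convergence is 4.


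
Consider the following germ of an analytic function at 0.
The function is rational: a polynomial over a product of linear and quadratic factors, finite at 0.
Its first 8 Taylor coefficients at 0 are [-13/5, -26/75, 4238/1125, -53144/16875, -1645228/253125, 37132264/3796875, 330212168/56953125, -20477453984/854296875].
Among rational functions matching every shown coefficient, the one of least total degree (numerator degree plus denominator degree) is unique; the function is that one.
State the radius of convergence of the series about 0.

The radius of convergence is (1/2)*sqrt(2).

No rational of total degree below 3 reproduces all 8 coefficients; solving the [0/3] Pade equations on them gives f(h) = 13/(8*(h - 5/4)*(h**2 + h/3 + 1/2)), whose expansion matches every shown term.
Denominator factor (h**2 + h/3 + 1/2): discriminant -17/9, complex-conjugate roots (-1/6) + ((1/6)*sqrt(17))*i and (-1/6) - ((1/6)*sqrt(17))*i; poles of order 1, moduli (1/2)*sqrt(2) and (1/2)*sqrt(2).
Denominator factor (h - 5/4): pole of order 1 at 5/4, modulus 5/4.
The radius of convergence is the smallest modulus among the singular points: (1/2)*sqrt(2).


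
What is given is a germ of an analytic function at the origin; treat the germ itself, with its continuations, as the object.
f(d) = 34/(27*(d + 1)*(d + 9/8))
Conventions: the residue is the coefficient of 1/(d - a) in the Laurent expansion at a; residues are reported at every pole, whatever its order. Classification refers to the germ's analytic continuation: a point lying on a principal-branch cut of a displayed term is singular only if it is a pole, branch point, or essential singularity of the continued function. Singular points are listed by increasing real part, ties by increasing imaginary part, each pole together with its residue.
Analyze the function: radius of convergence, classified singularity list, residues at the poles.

Radius of convergence at 0: 1.
At -9/8: a pole of order 1; residue -272/27.
At -1: a pole of order 1; residue 272/27.

Denominator factor (d + 9/8): pole of order 1 at -9/8, modulus 9/8.
Denominator factor (d + 1): pole of order 1 at -1, modulus 1.
The radius of convergence is the smallest modulus among the singular points: 1.
At the order-1 pole -9/8 set g(d) = (d - (-9/8))*f(d) = 34/(27*(d + 1)).
Simple pole: residue = g(a) at a = -9/8, which is -272/27.
At the order-1 pole -1 set g(d) = (d - (-1))*f(d) = 34/(27*(d + 9/8)).
Simple pole: residue = g(a) at a = -1, which is 272/27.
List the singular points by increasing real part (a conjugate pair: the negative imaginary part first).


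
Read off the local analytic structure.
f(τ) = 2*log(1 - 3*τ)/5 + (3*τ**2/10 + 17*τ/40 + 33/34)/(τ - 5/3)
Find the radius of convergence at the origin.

The radius of convergence is 1/3.

Denominator factor (τ - 5/3): pole of order 1 at 5/3, modulus 5/3.
Branch term (2/5)*log(1 - τ/(1/3)): its argument vanishes at τ = 1/3, a logarithmic branch point, modulus 1/3.
The radius of convergence is the smallest modulus among the singular points: 1/3.


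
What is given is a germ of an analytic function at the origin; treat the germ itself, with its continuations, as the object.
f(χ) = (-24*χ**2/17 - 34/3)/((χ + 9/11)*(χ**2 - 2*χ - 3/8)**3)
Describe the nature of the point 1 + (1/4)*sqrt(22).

The point is a pole of order 3.

The denominator factor χ**2 - 2*χ - 3/8 vanishes at 1 + (1/4)*sqrt(22) and appears to the power 3; the numerator there equals -749/51 - (12/17)*sqrt(22), nonzero, and no other factor vanishes.
Hence a pole whose order is the multiplicity, 3.


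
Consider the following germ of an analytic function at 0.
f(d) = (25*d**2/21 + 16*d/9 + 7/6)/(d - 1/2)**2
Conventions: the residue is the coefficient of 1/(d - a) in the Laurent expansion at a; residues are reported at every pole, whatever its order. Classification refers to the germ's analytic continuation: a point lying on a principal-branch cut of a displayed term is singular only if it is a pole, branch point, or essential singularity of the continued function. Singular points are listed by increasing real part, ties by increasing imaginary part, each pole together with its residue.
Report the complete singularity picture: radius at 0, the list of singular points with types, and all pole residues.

Denominator factor (d - 1/2)^2: pole of order 2 at 1/2, modulus 1/2.
The radius of convergence is the smallest modulus among the singular points: 1/2.
At the order-2 pole 1/2 set g(d) = (d - (1/2))^2*f(d) = 25*d**2/21 + 16*d/9 + 7/6.
Order-2 pole: residue = g'(a); g'(1/2) = 187/63, so the residue is 187/63.

Radius of convergence at 0: 1/2.
At 1/2: a pole of order 2; residue 187/63.


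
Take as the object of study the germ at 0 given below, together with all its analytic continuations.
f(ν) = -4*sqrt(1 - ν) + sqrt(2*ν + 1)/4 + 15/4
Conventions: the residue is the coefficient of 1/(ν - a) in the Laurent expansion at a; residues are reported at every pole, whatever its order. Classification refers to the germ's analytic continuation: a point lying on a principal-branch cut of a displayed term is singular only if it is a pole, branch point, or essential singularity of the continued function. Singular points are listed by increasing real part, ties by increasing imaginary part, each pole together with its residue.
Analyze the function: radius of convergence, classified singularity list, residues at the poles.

Radius of convergence at 0: 1/2.
At -1/2: an algebraic (square-root) branch point.
At 1: an algebraic (square-root) branch point.

Branch term (-4)*sqrt(1 - ν/(1)): its argument vanishes at ν = 1, a square-root branch point, modulus 1.
Branch term (1/4)*sqrt(1 - ν/(-1/2)): its argument vanishes at ν = -1/2, a square-root branch point, modulus 1/2.
The radius of convergence is the smallest modulus among the singular points: 1/2.
List the singular points by increasing real part (a conjugate pair: the negative imaginary part first).


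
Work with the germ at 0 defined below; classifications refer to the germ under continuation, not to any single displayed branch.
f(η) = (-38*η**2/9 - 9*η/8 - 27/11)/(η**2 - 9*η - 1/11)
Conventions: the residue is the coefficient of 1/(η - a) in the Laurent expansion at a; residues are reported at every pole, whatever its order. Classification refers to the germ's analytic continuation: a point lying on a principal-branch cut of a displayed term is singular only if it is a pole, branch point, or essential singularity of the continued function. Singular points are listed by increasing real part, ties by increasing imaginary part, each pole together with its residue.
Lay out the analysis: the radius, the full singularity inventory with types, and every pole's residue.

Denominator factor (η**2 - 9*η - 1/11): discriminant 895/11, real irrational roots 9/2 + (1/22)*sqrt(9845) and 9/2 - (1/22)*sqrt(9845); poles of order 1, moduli 9/2 + (1/22)*sqrt(9845) and -9/2 + (1/22)*sqrt(9845).
The radius of convergence is the smallest modulus among the singular points: -9/2 + (1/22)*sqrt(9845).
The factor η**2 - 9*η - 1/11 splits as (η - a)(η - a') with a = 9/2 - (1/22)*sqrt(9845), a' = 9/2 + (1/22)*sqrt(9845). At the order-1 pole a set g(η) = (η - a)*f(η) = [-38*η**2/9 - 9*η/8 - 27/11] / (η - a').
Simple pole: residue = g(a) at a = 9/2 - (1/22)*sqrt(9845), which is -313/16 + (283379/1417680)*sqrt(9845).
The factor η**2 - 9*η - 1/11 splits as (η - a)(η - a') with a = 9/2 + (1/22)*sqrt(9845), a' = 9/2 - (1/22)*sqrt(9845). At the order-1 pole a set g(η) = (η - a)*f(η) = [-38*η**2/9 - 9*η/8 - 27/11] / (η - a').
Simple pole: residue = g(a) at a = 9/2 + (1/22)*sqrt(9845), which is -313/16 - (283379/1417680)*sqrt(9845).
List the singular points by increasing real part (a conjugate pair: the negative imaginary part first).

Radius of convergence at 0: -9/2 + (1/22)*sqrt(9845).
At 9/2 - (1/22)*sqrt(9845): a pole of order 1; residue -313/16 + (283379/1417680)*sqrt(9845).
At 9/2 + (1/22)*sqrt(9845): a pole of order 1; residue -313/16 - (283379/1417680)*sqrt(9845).


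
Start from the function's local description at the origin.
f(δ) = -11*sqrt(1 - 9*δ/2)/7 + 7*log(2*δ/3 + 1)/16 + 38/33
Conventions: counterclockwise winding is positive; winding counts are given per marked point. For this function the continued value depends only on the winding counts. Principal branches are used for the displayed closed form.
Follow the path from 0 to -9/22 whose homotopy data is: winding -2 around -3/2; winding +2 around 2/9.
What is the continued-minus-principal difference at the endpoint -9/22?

The rational part is single-valued and drops out of the difference; each branch term changes only by its own monodromy.
(7/16)*log(1 - δ/(-3/2)): each positive loop around -3/2 adds 2*pi*i to the log, so winding -2 contributes (7/16)*(-2)*2*pi*i = -(7/4)*pi*i.
(-11/7)*sqrt(1 - δ/(2/9)): winding +2 is even, the square root returns to the same sheet, contribution 0.
Summing the contributions at δ = -9/22 gives -(7/4)*pi*i.

Continued minus principal equals -(7/4)*pi*i.


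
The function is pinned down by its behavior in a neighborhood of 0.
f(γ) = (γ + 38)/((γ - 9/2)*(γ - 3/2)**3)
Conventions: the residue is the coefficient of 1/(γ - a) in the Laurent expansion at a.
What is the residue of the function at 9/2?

The residue is 85/54.

At the order-1 pole 9/2 set g(γ) = (γ - (9/2))*f(γ) = (γ + 38)/(γ - 3/2)**3.
Simple pole: residue = g(a) at a = 9/2, which is 85/54.


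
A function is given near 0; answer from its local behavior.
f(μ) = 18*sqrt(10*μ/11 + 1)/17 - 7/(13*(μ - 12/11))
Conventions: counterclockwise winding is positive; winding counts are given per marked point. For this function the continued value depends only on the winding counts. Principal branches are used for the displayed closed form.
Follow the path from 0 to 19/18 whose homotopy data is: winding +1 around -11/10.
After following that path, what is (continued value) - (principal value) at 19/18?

Continued minus principal equals -(12/187)*sqrt(2134).

The rational part is single-valued and drops out of the difference; each branch term changes only by its own monodromy.
(18/17)*sqrt(1 - μ/(-11/10)): winding +1 is odd, the square root flips sign, contributing -2*(18/17)*sqrt(1 - (19/18)/(-11/10)) = -2*(18/17)*sqrt(194/99) = -(12/187)*sqrt(2134).
Summing the contributions at μ = 19/18 gives -(12/187)*sqrt(2134).


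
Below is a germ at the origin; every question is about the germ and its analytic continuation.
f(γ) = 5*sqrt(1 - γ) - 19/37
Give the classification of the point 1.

The term (5)*sqrt(1 - γ/(1)) has argument 1 - 1/(1) = 0 at 1: a square-root (algebraic, two-sheeted) branch point; the remaining terms are analytic or single-valued there.

The point is an algebraic (square-root) branch point.


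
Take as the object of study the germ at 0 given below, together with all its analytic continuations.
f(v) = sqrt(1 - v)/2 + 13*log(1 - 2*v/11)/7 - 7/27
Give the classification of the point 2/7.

The point is a regular point.

There is no denominator, hence no pole anywhere.
Branch term sqrt(1 - v/(1)): argument at 2/7 is 5/7, nonzero, so 2/7 is not its branch point (a point on a principal cut is still regular for the continued germ).
Branch term log(1 - v/(11/2)): argument at 2/7 is 73/77, nonzero, so 2/7 is not its branch point (a point on a principal cut is still regular for the continued germ).
So the germ continues analytically to 2/7.


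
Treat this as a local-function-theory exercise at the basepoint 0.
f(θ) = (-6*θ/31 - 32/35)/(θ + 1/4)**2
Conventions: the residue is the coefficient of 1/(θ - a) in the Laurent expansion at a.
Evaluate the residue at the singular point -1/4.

At the order-2 pole -1/4 set g(θ) = (θ - (-1/4))^2*f(θ) = -6*θ/31 - 32/35.
Order-2 pole: residue = g'(a); g'(-1/4) = -6/31, so the residue is -6/31.

The residue is -6/31.


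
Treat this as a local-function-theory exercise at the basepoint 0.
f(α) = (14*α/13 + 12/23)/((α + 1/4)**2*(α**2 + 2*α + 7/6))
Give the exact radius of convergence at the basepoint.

The radius of convergence is 1/4.

Denominator factor (α + 1/4)^2: pole of order 2 at -1/4, modulus 1/4.
Denominator factor (α**2 + 2*α + 7/6): discriminant -2/3, complex-conjugate roots (-1) + ((1/6)*sqrt(6))*i and (-1) - ((1/6)*sqrt(6))*i; poles of order 1, moduli (1/6)*sqrt(42) and (1/6)*sqrt(42).
The radius of convergence is the smallest modulus among the singular points: 1/4.


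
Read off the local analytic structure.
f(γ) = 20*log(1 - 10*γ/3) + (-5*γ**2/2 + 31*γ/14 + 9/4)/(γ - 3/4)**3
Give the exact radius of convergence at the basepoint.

The radius of convergence is 3/10.

Denominator factor (γ - 3/4)^3: pole of order 3 at 3/4, modulus 3/4.
Branch term (20)*log(1 - γ/(3/10)): its argument vanishes at γ = 3/10, a logarithmic branch point, modulus 3/10.
The radius of convergence is the smallest modulus among the singular points: 3/10.


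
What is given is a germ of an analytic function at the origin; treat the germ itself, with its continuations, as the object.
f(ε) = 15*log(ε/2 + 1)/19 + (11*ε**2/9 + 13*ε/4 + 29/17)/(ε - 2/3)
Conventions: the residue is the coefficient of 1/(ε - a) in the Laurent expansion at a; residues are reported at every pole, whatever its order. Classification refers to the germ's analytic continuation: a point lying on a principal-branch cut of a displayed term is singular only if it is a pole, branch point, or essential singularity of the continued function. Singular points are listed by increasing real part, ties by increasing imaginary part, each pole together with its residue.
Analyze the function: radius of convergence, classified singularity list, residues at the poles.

Radius of convergence at 0: 2/3.
At -2: a logarithmic branch point.
At 2/3: a pole of order 1; residue 12161/2754.

Denominator factor (ε - 2/3): pole of order 1 at 2/3, modulus 2/3.
Branch term (15/19)*log(1 - ε/(-2)): its argument vanishes at ε = -2, a logarithmic branch point, modulus 2.
The radius of convergence is the smallest modulus among the singular points: 2/3.
The branch term is analytic at 2/3 and contributes nothing to the residue; only the rational part matters.
At the order-1 pole 2/3 set g(ε) = (ε - (2/3))*(rational part) = 11*ε**2/9 + 13*ε/4 + 29/17.
Simple pole: residue = g(a) at a = 2/3, which is 12161/2754.
List the singular points by increasing real part (a conjugate pair: the negative imaginary part first).


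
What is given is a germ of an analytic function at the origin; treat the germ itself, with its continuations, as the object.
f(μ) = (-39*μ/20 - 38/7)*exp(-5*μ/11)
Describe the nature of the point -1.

The point is a regular point.

There is no denominator, hence no pole anywhere.
The factor exp(-5*μ/11) is entire.
So the germ continues analytically to -1.


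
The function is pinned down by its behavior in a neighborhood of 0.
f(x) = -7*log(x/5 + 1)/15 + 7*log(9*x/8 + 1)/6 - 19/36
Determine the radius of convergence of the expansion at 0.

The radius of convergence is 8/9.

Branch term (-7/15)*log(1 - x/(-5)): its argument vanishes at x = -5, a logarithmic branch point, modulus 5.
Branch term (7/6)*log(1 - x/(-8/9)): its argument vanishes at x = -8/9, a logarithmic branch point, modulus 8/9.
The radius of convergence is the smallest modulus among the singular points: 8/9.


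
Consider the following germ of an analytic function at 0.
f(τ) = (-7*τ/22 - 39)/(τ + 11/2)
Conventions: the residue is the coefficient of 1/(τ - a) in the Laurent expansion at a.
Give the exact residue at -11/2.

At the order-1 pole -11/2 set g(τ) = (τ - (-11/2))*f(τ) = -7*τ/22 - 39.
Simple pole: residue = g(a) at a = -11/2, which is -149/4.

The residue is -149/4.


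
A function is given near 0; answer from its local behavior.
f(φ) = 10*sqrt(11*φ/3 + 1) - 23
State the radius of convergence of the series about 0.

Branch term (10)*sqrt(1 - φ/(-3/11)): its argument vanishes at φ = -3/11, a square-root branch point, modulus 3/11.
The radius of convergence is the smallest modulus among the singular points: 3/11.

The radius of convergence is 3/11.


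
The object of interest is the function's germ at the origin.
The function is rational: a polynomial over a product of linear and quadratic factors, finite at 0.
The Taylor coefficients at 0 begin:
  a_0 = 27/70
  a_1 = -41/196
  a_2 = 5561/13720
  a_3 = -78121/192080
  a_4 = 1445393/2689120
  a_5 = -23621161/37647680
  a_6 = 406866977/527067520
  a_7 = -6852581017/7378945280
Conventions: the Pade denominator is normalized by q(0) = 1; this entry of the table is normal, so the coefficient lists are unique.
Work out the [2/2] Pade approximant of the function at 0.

The Pade approximant has numerator coefficients [27/70, 40868/887495, 10217/887495]; denominator coefficients [1, 234907/354998, -235051/354998].

Taylor coefficients needed (read off): a_0 = 27/70, a_1 = -41/196, a_2 = 5561/13720, a_3 = -78121/192080, a_4 = 1445393/2689120.
Write the denominator as Q(φ) = 1 + q1*φ + q2*φ^2. Requiring Q*f - P = O(φ^5) with deg P <= 2 kills the coefficients of φ^3..φ^4 in Q*f:
  φ^3: a_3 + q1*a_2 + q2*a_1 = 0, i.e. -78121/192080 + (5561/13720)*q1 + (-41/196)*q2 = 0.
  φ^4: a_4 + q1*a_3 + q2*a_2 = 0, i.e. 1445393/2689120 + (-78121/192080)*q1 + (5561/13720)*q2 = 0.
Solving this linear system: q1 = 234907/354998, q2 = -235051/354998.
The numerator is Q*f truncated at degree 2: P0 = a_0 = 27/70; P1 = a_1 + q1*a_0 = 40868/887495; P2 = a_2 + q1*a_1 + q2*a_0 = 10217/887495.


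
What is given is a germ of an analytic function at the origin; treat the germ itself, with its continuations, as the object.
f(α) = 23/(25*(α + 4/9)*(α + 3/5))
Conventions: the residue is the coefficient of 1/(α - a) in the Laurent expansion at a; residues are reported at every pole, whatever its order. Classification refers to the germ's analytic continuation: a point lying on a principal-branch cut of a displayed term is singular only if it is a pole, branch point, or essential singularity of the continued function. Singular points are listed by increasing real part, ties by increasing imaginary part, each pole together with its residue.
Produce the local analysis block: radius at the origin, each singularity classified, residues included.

Denominator factor (α + 4/9): pole of order 1 at -4/9, modulus 4/9.
Denominator factor (α + 3/5): pole of order 1 at -3/5, modulus 3/5.
The radius of convergence is the smallest modulus among the singular points: 4/9.
At the order-1 pole -3/5 set g(α) = (α - (-3/5))*f(α) = 23/(25*(α + 4/9)).
Simple pole: residue = g(a) at a = -3/5, which is -207/35.
At the order-1 pole -4/9 set g(α) = (α - (-4/9))*f(α) = 23/(25*(α + 3/5)).
Simple pole: residue = g(a) at a = -4/9, which is 207/35.
List the singular points by increasing real part (a conjugate pair: the negative imaginary part first).

Radius of convergence at 0: 4/9.
At -3/5: a pole of order 1; residue -207/35.
At -4/9: a pole of order 1; residue 207/35.


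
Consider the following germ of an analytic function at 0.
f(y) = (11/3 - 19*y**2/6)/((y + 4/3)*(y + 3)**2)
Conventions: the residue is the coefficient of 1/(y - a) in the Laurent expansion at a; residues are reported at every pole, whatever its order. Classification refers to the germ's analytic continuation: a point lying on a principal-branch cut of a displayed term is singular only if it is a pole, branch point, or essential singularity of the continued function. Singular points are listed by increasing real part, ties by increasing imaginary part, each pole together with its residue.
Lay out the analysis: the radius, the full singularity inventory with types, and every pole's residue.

Radius of convergence at 0: 4/3.
At -3: a pole of order 2; residue -123/50.
At -4/3: a pole of order 1; residue -53/75.

Denominator factor (y + 3)^2: pole of order 2 at -3, modulus 3.
Denominator factor (y + 4/3): pole of order 1 at -4/3, modulus 4/3.
The radius of convergence is the smallest modulus among the singular points: 4/3.
At the order-2 pole -3 set g(y) = (y - (-3))^2*f(y) = (11/3 - 19*y**2/6)/(y + 4/3).
Order-2 pole: residue = g'(a); g'(-3) = -123/50, so the residue is -123/50.
At the order-1 pole -4/3 set g(y) = (y - (-4/3))*f(y) = (11/3 - 19*y**2/6)/(y + 3)**2.
Simple pole: residue = g(a) at a = -4/3, which is -53/75.
List the singular points by increasing real part (a conjugate pair: the negative imaginary part first).


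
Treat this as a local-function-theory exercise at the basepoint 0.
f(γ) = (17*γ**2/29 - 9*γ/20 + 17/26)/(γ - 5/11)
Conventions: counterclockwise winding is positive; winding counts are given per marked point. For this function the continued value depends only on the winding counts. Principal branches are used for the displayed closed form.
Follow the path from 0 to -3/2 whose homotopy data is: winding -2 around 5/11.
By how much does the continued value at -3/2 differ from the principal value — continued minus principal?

Continued minus principal equals 0.

The function is rational, hence single-valued: continuing it around any pole returns the same value, so the difference is 0.


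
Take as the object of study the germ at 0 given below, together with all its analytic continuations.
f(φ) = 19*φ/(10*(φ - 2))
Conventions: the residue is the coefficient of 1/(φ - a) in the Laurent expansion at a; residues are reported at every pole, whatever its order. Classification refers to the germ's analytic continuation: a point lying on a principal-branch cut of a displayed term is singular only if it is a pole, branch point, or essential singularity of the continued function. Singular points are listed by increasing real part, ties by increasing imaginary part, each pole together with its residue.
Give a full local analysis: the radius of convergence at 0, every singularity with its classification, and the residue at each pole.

Radius of convergence at 0: 2.
At 2: a pole of order 1; residue 19/5.

Denominator factor (φ - 2): pole of order 1 at 2, modulus 2.
The radius of convergence is the smallest modulus among the singular points: 2.
At the order-1 pole 2 set g(φ) = (φ - (2))*f(φ) = 19*φ/10.
Simple pole: residue = g(a) at a = 2, which is 19/5.


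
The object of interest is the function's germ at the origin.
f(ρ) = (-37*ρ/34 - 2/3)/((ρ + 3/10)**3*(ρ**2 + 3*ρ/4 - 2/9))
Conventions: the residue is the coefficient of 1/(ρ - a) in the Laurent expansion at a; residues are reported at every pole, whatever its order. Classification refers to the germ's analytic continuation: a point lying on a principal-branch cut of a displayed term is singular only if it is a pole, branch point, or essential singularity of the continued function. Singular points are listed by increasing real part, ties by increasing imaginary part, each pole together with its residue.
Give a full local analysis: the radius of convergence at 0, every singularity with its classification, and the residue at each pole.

Radius of convergence at 0: -3/8 + (1/24)*sqrt(209).
At -3/8 - (1/24)*sqrt(209): a pole of order 1; residue -9294318000/4519411019 + (203631354000/944556902971)*sqrt(209).
At -3/10: a pole of order 3; residue 18588636000/4519411019.
At -3/8 + (1/24)*sqrt(209): a pole of order 1; residue -9294318000/4519411019 - (203631354000/944556902971)*sqrt(209).


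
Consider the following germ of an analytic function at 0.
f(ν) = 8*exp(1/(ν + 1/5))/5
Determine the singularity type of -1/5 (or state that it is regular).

The point is an essential singularity.

The exponent 1/(ν - (-1/5)) has a pole at -1/5, so exp(1/(ν - (-1/5))) takes every nonzero value near it: an essential singularity (not a pole of any order).


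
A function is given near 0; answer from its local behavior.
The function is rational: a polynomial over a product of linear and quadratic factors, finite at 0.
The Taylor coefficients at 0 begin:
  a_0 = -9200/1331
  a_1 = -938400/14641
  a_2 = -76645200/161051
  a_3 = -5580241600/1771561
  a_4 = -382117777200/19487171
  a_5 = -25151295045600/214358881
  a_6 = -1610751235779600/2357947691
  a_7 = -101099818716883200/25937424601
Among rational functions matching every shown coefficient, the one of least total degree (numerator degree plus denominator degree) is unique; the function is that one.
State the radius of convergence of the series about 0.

The radius of convergence is 1/5.

No rational of total degree below 6 reproduces all 8 coefficients; solving the [0/6] Pade equations on them gives f(σ) = -23/(11*(σ - 1/5)**2*(σ**2 - σ - 11/4)**2), whose expansion matches every shown term.
Denominator factor (σ**2 - σ - 11/4)^2: discriminant 12, real irrational roots 1/2 + sqrt(3) and 1/2 - sqrt(3); poles of order 2, moduli 1/2 + sqrt(3) and -1/2 + sqrt(3).
Denominator factor (σ - 1/5)^2: pole of order 2 at 1/5, modulus 1/5.
The radius of convergence is the smallest modulus among the singular points: 1/5.


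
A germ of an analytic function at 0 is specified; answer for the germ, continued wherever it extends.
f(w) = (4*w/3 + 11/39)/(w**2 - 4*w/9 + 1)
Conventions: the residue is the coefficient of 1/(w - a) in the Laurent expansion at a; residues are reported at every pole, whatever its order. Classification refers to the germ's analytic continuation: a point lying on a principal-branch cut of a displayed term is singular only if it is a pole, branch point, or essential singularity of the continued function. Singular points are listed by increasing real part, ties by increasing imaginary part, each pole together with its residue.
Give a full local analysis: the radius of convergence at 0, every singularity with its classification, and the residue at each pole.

Denominator factor (w**2 - 4*w/9 + 1): discriminant -308/81, complex-conjugate roots (2/9) + ((1/9)*sqrt(77))*i and (2/9) - ((1/9)*sqrt(77))*i; poles of order 1, moduli 1 and 1.
The radius of convergence is the smallest modulus among the singular points: 1.
The factor w**2 - 4*w/9 + 1 splits as (w - a)(w - a') with a = (2/9) - ((1/9)*sqrt(77))*i, a' = (2/9) + ((1/9)*sqrt(77))*i. At the order-1 pole a set g(w) = (w - a)*f(w) = [4*w/3 + 11/39] / (w - a').
Simple pole: residue = g(a) at a = (2/9) - ((1/9)*sqrt(77))*i, which is (2/3) + ((29/858)*sqrt(77))*i.
The factor w**2 - 4*w/9 + 1 splits as (w - a)(w - a') with a = (2/9) + ((1/9)*sqrt(77))*i, a' = (2/9) - ((1/9)*sqrt(77))*i. At the order-1 pole a set g(w) = (w - a)*f(w) = [4*w/3 + 11/39] / (w - a').
Simple pole: residue = g(a) at a = (2/9) + ((1/9)*sqrt(77))*i, which is (2/3) - ((29/858)*sqrt(77))*i.
List the singular points by increasing real part (a conjugate pair: the negative imaginary part first).

Radius of convergence at 0: 1.
At (2/9) - ((1/9)*sqrt(77))*i: a pole of order 1; residue (2/3) + ((29/858)*sqrt(77))*i.
At (2/9) + ((1/9)*sqrt(77))*i: a pole of order 1; residue (2/3) - ((29/858)*sqrt(77))*i.


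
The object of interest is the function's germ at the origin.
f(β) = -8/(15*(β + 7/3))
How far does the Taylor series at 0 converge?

The radius of convergence is 7/3.

Denominator factor (β + 7/3): pole of order 1 at -7/3, modulus 7/3.
The radius of convergence is the smallest modulus among the singular points: 7/3.


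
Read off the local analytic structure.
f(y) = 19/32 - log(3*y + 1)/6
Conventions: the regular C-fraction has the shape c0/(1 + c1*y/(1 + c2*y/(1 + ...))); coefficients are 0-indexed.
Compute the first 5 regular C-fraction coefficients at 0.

Taylor coefficients (expand at 0): a_0 = 19/32, a_1 = -1/2, a_2 = 3/4, a_3 = -3/2, a_4 = 27/8.
c0 = a_0 = 19/32. Peel one level at a time: if S = 1 + c*y/S' with S'(0) = 1, then c is the y-coefficient of S and S' = c*y/(S - 1).
S_1 = c0/f = 1 + (16/19)*y + (-200/361)*y^2 + ...; c1 = 16/19.
S_2 = c1*y/(S_1 - 1) = 1 + (25/38)*y + (-3/4)*y^2 + ...; c2 = 25/38.
S_3 = c2*y/(S_2 - 1) = 1 + (57/50)*y + (-513/1250)*y^2 + ...; c3 = 57/50.
S_4 = c3*y/(S_3 - 1) = 1 + (9/25)*y + ...; c4 = 9/25.

The regular C-fraction coefficients are [19/32, 16/19, 25/38, 57/50, 9/25].


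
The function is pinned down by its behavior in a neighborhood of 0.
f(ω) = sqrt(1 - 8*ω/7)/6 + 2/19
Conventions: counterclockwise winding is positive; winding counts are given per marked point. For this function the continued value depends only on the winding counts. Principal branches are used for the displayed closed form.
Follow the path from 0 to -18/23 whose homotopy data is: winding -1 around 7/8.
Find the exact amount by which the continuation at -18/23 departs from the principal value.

Continued minus principal equals -(1/483)*sqrt(49105).

The rational part is single-valued and drops out of the difference; each branch term changes only by its own monodromy.
(1/6)*sqrt(1 - ω/(7/8)): winding -1 is odd, the square root flips sign, contributing -2*(1/6)*sqrt(1 - (-18/23)/(7/8)) = -2*(1/6)*sqrt(305/161) = -(1/483)*sqrt(49105).
Summing the contributions at ω = -18/23 gives -(1/483)*sqrt(49105).
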